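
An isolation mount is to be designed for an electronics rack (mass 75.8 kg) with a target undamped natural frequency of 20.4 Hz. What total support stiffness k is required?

1250000 N/m

ω_n = 2πf_n = 2π × 20.4 = 128.2 rad/s.
k = m·ω_n² = 75.8 × 128.2² = 75.8 × 16430 = 1245000 N/m.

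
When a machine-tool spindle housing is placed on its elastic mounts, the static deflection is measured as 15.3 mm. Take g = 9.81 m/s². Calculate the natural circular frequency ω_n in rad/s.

25.3 rad/s

ω_n = √(g/δ_st) = √(9.81/0.0153) = √641.2 = 25.32 rad/s.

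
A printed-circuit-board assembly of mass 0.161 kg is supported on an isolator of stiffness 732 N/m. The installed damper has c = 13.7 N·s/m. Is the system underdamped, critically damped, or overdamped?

c_c = 2√(k·m) = 21.71 N·s/m; ζ = c/c_c = 13.7/21.71 = 0.631.
Since ζ < 1 the system is underdamped.

underdamped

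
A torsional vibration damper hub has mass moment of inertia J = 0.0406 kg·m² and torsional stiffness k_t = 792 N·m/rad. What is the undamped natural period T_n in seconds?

0.0450 s

ω_n = √(k_t/J) = √(792/0.0406) = √19510 = 139.7 rad/s.
T_n = 2π/ω_n = 6.283/139.7 = 0.04499 s.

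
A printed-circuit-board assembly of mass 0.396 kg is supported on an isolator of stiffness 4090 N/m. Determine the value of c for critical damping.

80.5 N·s/m

c_c = 2√(k·m) = 2√(4090 × 0.396) = 2 × 40.24 = 80.49 N·s/m.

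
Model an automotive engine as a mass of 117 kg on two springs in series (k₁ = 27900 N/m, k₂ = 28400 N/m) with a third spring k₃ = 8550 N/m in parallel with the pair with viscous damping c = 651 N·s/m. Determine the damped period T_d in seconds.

Series pair: k_s = k₁k₂/(k₁+k₂) = (27900)(28400)/(27900 + 28400) = 14070 N/m. In parallel with k₃: k_eq = 14070 + 8550 = 22620 N/m.
ω_n = √(k_eq/m) = √(22620/117) = 13.91 rad/s.
Critical damping c_c = 2√(k_eq·m) = 2√(22620 × 117) = 3254 N·s/m, so ζ = c/c_c = 651/3254 = 0.2001.
ω_d = ω_n√(1 − ζ²) = 13.91 × √(1 − 0.0400) = 13.62 rad/s.
T_d = 2π/ω_d = 0.4612 s.

0.461 s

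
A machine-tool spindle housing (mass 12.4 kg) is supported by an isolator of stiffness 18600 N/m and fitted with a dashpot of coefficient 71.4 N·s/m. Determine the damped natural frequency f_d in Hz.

6.15 Hz

ω_n = √(k/m) = √(18600/12.4) = 38.73 rad/s.
Critical damping c_c = 2√(k·m) = 2√(18600 × 12.4) = 960.5 N·s/m, so ζ = c/c_c = 71.4/960.5 = 0.07434.
ω_d = ω_n√(1 − ζ²) = 38.73 × √(1 − 0.00553) = 38.62 rad/s.
f_d = ω_d/(2π) = 6.147 Hz.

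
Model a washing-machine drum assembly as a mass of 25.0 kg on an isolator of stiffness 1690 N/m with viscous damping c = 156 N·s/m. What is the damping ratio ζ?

ω_n = √(k/m) = √(1690/25.0) = 8.222 rad/s.
Critical damping c_c = 2√(k·m) = 2√(1690 × 25.0) = 411.1 N·s/m, so ζ = c/c_c = 156/411.1 = 0.3795.

0.379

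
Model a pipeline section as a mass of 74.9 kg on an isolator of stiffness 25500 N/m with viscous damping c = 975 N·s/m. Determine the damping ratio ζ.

ω_n = √(k/m) = √(25500/74.9) = 18.45 rad/s.
Critical damping c_c = 2√(k·m) = 2√(25500 × 74.9) = 2764 N·s/m, so ζ = c/c_c = 975/2764 = 0.3527.

0.353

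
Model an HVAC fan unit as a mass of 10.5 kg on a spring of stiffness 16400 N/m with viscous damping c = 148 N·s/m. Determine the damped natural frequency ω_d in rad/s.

38.9 rad/s

ω_n = √(k/m) = √(16400/10.5) = 39.52 rad/s.
Critical damping c_c = 2√(k·m) = 2√(16400 × 10.5) = 829.9 N·s/m, so ζ = c/c_c = 148/829.9 = 0.1783.
ω_d = ω_n√(1 − ζ²) = 39.52 × √(1 − 0.0318) = 38.89 rad/s.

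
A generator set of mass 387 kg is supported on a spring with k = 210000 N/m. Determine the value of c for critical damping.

c_c = 2√(k·m) = 2√(210000 × 387) = 2 × 9015 = 18030 N·s/m.

18000 N·s/m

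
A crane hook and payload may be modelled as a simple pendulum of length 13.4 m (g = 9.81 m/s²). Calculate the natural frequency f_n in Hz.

0.136 Hz

For a simple pendulum ω_n = √(g/L) = √(9.81/13.4) = √0.7321 = 0.8556 rad/s.
f_n = ω_n/(2π) = 0.8556/6.283 = 0.1362 Hz.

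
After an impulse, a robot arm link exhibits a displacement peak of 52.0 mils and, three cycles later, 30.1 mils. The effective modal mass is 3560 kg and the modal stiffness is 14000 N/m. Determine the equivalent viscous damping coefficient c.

409 N·s/m

Logarithmic decrement δ = (1/n)·ln(x₀/x_n) = (1/3)·ln(52.0/30.1) = (1/3)·ln(1.728) = 0.1822.
ζ = δ/√(4π² + δ²) = 0.1822/√(39.48 + 0.0332) = 0.1822/6.286 = 0.02899.
c = ζ · 2√(km) = 0.02899 × 2√(14000 × 3560) = 0.02899 × 14120 = 409.4 N·s/m.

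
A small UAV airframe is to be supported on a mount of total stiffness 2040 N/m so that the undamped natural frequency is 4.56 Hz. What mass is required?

2.49 kg

ω_n = 2πf_n = 2π × 4.56 = 28.65 rad/s.
m = k/ω_n² = 2040/28.65² = 2040/820.9 = 2.485 kg.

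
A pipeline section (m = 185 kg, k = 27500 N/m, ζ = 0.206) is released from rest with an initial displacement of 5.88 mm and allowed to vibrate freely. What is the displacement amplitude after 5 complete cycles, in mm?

0.00789 mm

Logarithmic decrement δ = 2πζ/√(1 − ζ²) = 2π × 0.2060/√(1 − 0.0424) = 1.323.
After n cycles, x_n/x₀ = e^(−nδ), so x_5 = 5.88 × e^(−5 × 1.323) = 5.88 × 0.001342 = 0.007891 mm.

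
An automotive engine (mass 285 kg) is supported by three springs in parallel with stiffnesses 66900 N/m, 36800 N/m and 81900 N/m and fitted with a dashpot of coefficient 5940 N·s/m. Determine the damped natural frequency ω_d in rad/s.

23.3 rad/s

Parallel springs add: k_eq = 66900 + 36800 + 81900 = 185600 N/m.
ω_n = √(k_eq/m) = √(185600/285) = 25.52 rad/s.
Critical damping c_c = 2√(k_eq·m) = 2√(185600 × 285) = 14550 N·s/m, so ζ = c/c_c = 5940/14550 = 0.4084.
ω_d = ω_n√(1 − ζ²) = 25.52 × √(1 − 0.167) = 23.29 rad/s.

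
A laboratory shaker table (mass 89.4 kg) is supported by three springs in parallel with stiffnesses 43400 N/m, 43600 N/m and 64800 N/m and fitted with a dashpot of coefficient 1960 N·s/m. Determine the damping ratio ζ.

0.266

Parallel springs add: k_eq = 43400 + 43600 + 64800 = 151800 N/m.
ω_n = √(k_eq/m) = √(151800/89.4) = 41.21 rad/s.
Critical damping c_c = 2√(k_eq·m) = 2√(151800 × 89.4) = 7368 N·s/m, so ζ = c/c_c = 1960/7368 = 0.2660.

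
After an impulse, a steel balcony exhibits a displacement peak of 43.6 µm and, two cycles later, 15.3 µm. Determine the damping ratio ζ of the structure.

0.0830

Logarithmic decrement δ = (1/n)·ln(x₀/x_n) = (1/2)·ln(43.6/15.3) = (1/2)·ln(2.850) = 0.5236.
ζ = δ/√(4π² + δ²) = 0.5236/√(39.48 + 0.274) = 0.5236/6.305 = 0.08305.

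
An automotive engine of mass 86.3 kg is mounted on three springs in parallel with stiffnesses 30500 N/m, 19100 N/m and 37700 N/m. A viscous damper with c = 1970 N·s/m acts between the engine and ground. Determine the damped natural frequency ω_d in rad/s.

29.7 rad/s

Parallel springs add: k_eq = 30500 + 19100 + 37700 = 87300 N/m.
ω_n = √(k_eq/m) = √(87300/86.3) = 31.81 rad/s.
Critical damping c_c = 2√(k_eq·m) = 2√(87300 × 86.3) = 5490 N·s/m, so ζ = c/c_c = 1970/5490 = 0.3589.
ω_d = ω_n√(1 − ζ²) = 31.81 × √(1 − 0.129) = 29.69 rad/s.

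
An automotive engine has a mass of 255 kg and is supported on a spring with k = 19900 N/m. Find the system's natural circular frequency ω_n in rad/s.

8.83 rad/s

ω_n = √(k/m) = √(19900/255) = √78.04 = 8.834 rad/s.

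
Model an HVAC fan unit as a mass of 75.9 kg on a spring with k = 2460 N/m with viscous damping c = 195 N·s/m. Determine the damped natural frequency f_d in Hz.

0.883 Hz

ω_n = √(k/m) = √(2460/75.9) = 5.693 rad/s.
Critical damping c_c = 2√(k·m) = 2√(2460 × 75.9) = 864.2 N·s/m, so ζ = c/c_c = 195/864.2 = 0.2256.
ω_d = ω_n√(1 − ζ²) = 5.693 × √(1 − 0.0509) = 5.546 rad/s.
f_d = ω_d/(2π) = 0.8827 Hz.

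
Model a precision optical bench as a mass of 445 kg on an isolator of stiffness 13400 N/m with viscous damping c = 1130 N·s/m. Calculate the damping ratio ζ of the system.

ω_n = √(k/m) = √(13400/445) = 5.487 rad/s.
Critical damping c_c = 2√(k·m) = 2√(13400 × 445) = 4884 N·s/m, so ζ = c/c_c = 1130/4884 = 0.2314.

0.231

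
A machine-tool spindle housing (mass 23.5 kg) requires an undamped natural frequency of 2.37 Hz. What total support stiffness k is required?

5210 N/m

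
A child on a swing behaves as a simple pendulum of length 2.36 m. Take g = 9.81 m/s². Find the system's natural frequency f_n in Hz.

For a simple pendulum ω_n = √(g/L) = √(9.81/2.36) = √4.157 = 2.039 rad/s.
f_n = ω_n/(2π) = 2.039/6.283 = 0.3245 Hz.

0.324 Hz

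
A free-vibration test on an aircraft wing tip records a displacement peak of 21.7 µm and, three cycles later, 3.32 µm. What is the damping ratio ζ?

0.0991

Logarithmic decrement δ = (1/n)·ln(x₀/x_n) = (1/3)·ln(21.7/3.32) = (1/3)·ln(6.536) = 0.6258.
ζ = δ/√(4π² + δ²) = 0.6258/√(39.48 + 0.392) = 0.6258/6.314 = 0.09911.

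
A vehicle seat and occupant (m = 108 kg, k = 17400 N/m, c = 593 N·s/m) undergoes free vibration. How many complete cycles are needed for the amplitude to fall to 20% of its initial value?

2 cycles

ζ = c/(2√(km)) = 593/(2√(17400 × 108)) = 593/2742 = 0.2163.
Logarithmic decrement δ = 2πζ/√(1 − ζ²) = 2π × 0.2163/√(1 − 0.0468) = 1.392.
x_n/x₀ = e^(−nδ) ≤ 0.2; take ln: n ≥ ln(1/0.2)/δ = 1.609/1.392 = 1.156.
So 2 complete cycles are required.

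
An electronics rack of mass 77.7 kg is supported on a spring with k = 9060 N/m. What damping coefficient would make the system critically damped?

1680 N·s/m

c_c = 2√(k·m) = 2√(9060 × 77.7) = 2 × 839.0 = 1678 N·s/m.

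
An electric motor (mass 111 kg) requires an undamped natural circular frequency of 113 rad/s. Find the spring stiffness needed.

k = m·ω_n² = 111 × 113.0² = 111 × 12770 = 1417000 N/m.

1420000 N/m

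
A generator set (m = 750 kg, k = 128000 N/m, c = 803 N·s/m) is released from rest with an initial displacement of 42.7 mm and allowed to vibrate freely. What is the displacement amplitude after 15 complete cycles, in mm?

ζ = c/(2√(km)) = 803/(2√(128000 × 750)) = 803/19600 = 0.04098.
Logarithmic decrement δ = 2πζ/√(1 − ζ²) = 2π × 0.04098/√(1 − 0.00168) = 0.2577.
After n cycles, x_n/x₀ = e^(−nδ), so x_15 = 42.7 × e^(−15 × 0.2577) = 42.7 × 0.02096 = 0.8948 mm.

0.895 mm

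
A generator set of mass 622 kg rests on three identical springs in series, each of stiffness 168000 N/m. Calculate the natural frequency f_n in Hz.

1.51 Hz

Series springs: 1/k_eq = 3/168000, so k_eq = 168000/3 = 56000 N/m.
ω_n = √(k_eq/m) = √(56000/622) = √90.03 = 9.489 rad/s.
f_n = ω_n/(2π) = 9.489/6.283 = 1.510 Hz.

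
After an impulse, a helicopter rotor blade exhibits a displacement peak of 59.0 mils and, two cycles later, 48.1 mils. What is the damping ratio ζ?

0.0163

Logarithmic decrement δ = (1/n)·ln(x₀/x_n) = (1/2)·ln(59.0/48.1) = (1/2)·ln(1.227) = 0.1021.
ζ = δ/√(4π² + δ²) = 0.1021/√(39.48 + 0.0104) = 0.1021/6.284 = 0.01625.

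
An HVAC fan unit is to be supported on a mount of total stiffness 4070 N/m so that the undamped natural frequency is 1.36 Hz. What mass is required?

55.7 kg

ω_n = 2πf_n = 2π × 1.36 = 8.545 rad/s.
m = k/ω_n² = 4070/8.545² = 4070/73.02 = 55.74 kg.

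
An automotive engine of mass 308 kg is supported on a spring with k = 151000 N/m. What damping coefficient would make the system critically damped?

13600 N·s/m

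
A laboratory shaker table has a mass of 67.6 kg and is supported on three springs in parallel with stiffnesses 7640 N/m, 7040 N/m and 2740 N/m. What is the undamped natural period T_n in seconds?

Parallel springs add: k_eq = 7640 + 7040 + 2740 = 17420 N/m.
ω_n = √(k_eq/m) = √(17420/67.6) = √257.7 = 16.05 rad/s.
T_n = 2π/ω_n = 6.283/16.05 = 0.3914 s.

0.391 s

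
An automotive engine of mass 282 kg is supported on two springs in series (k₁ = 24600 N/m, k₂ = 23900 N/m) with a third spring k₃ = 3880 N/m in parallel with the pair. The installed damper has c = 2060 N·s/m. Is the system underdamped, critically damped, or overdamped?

Series pair: k_s = k₁k₂/(k₁+k₂) = (24600)(23900)/(24600 + 23900) = 12120 N/m. In parallel with k₃: k_eq = 12120 + 3880 = 16000 N/m.
c_c = 2√(k_eq·m) = 4249 N·s/m; ζ = c/c_c = 2060/4249 = 0.485.
Since ζ < 1 the system is underdamped.

underdamped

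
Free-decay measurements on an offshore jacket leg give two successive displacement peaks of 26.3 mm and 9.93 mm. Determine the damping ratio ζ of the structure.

Logarithmic decrement δ = (1/n)·ln(x₀/x_n) = (1/1)·ln(26.3/9.93) = (1/1)·ln(2.649) = 0.9740.
ζ = δ/√(4π² + δ²) = 0.9740/√(39.48 + 0.949) = 0.9740/6.358 = 0.1532.

0.153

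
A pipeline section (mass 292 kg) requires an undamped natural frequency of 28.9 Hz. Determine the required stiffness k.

9630000 N/m

ω_n = 2πf_n = 2π × 28.9 = 181.6 rad/s.
k = m·ω_n² = 292 × 181.6² = 292 × 32970 = 9628000 N/m.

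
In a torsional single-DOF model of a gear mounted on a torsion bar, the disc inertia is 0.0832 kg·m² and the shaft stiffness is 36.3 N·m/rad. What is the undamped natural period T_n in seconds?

0.301 s

ω_n = √(k_t/J) = √(36.3/0.0832) = √436.3 = 20.89 rad/s.
T_n = 2π/ω_n = 6.283/20.89 = 0.3008 s.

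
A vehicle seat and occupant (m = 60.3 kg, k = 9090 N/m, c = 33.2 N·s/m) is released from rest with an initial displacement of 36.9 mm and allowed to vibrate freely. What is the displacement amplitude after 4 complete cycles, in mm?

21.0 mm

ζ = c/(2√(km)) = 33.2/(2√(9090 × 60.3)) = 33.2/1481 = 0.02242.
Logarithmic decrement δ = 2πζ/√(1 − ζ²) = 2π × 0.02242/√(1 − 0.000503) = 0.1409.
After n cycles, x_n/x₀ = e^(−nδ), so x_4 = 36.9 × e^(−4 × 0.1409) = 36.9 × 0.5691 = 21.00 mm.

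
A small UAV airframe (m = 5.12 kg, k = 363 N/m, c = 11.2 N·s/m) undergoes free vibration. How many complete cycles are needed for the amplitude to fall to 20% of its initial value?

2 cycles

ζ = c/(2√(km)) = 11.2/(2√(363 × 5.12)) = 11.2/86.22 = 0.1299.
Logarithmic decrement δ = 2πζ/√(1 − ζ²) = 2π × 0.1299/√(1 − 0.0169) = 0.8231.
x_n/x₀ = e^(−nδ) ≤ 0.2; take ln: n ≥ ln(1/0.2)/δ = 1.609/0.8231 = 1.955.
So 2 complete cycles are required.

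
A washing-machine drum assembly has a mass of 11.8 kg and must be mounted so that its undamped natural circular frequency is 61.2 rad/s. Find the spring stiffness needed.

44200 N/m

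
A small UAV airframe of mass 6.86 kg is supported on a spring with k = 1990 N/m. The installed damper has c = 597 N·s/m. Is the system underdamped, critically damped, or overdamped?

overdamped

c_c = 2√(k·m) = 233.7 N·s/m; ζ = c/c_c = 597/233.7 = 2.55.
Since ζ > 1 the system is overdamped.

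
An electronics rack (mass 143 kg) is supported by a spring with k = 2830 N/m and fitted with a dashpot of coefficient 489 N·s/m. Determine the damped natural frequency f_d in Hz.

0.654 Hz

ω_n = √(k/m) = √(2830/143) = 4.449 rad/s.
Critical damping c_c = 2√(k·m) = 2√(2830 × 143) = 1272 N·s/m, so ζ = c/c_c = 489/1272 = 0.3843.
ω_d = ω_n√(1 − ζ²) = 4.449 × √(1 − 0.148) = 4.107 rad/s.
f_d = ω_d/(2π) = 0.6536 Hz.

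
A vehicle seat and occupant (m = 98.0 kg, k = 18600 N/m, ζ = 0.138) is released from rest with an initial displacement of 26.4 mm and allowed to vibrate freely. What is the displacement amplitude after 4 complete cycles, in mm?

Logarithmic decrement δ = 2πζ/√(1 − ζ²) = 2π × 0.1380/√(1 − 0.0190) = 0.8755.
After n cycles, x_n/x₀ = e^(−nδ), so x_4 = 26.4 × e^(−4 × 0.8755) = 26.4 × 0.03014 = 0.7958 mm.

0.796 mm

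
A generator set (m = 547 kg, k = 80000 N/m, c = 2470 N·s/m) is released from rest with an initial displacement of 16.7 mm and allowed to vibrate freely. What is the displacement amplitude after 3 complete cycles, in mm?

ζ = c/(2√(km)) = 2470/(2√(80000 × 547)) = 2470/13230 = 0.1867.
Logarithmic decrement δ = 2πζ/√(1 − ζ²) = 2π × 0.1867/√(1 − 0.0349) = 1.194.
After n cycles, x_n/x₀ = e^(−nδ), so x_3 = 16.7 × e^(−3 × 1.194) = 16.7 × 0.02782 = 0.4646 mm.

0.465 mm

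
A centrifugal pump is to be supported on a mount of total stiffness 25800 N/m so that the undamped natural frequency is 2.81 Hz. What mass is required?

82.8 kg

ω_n = 2πf_n = 2π × 2.81 = 17.66 rad/s.
m = k/ω_n² = 25800/17.66² = 25800/311.7 = 82.77 kg.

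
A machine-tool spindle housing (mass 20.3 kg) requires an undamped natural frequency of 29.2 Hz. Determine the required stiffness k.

683000 N/m

ω_n = 2πf_n = 2π × 29.2 = 183.5 rad/s.
k = m·ω_n² = 20.3 × 183.5² = 20.3 × 33660 = 683300 N/m.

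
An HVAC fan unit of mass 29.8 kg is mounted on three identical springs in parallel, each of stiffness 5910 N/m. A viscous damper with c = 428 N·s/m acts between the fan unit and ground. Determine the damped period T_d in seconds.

Parallel springs add: k_eq = 3 × 5910 = 17730 N/m.
ω_n = √(k_eq/m) = √(17730/29.8) = 24.39 rad/s.
Critical damping c_c = 2√(k_eq·m) = 2√(17730 × 29.8) = 1454 N·s/m, so ζ = c/c_c = 428/1454 = 0.2944.
ω_d = ω_n√(1 − ζ²) = 24.39 × √(1 − 0.0867) = 23.31 rad/s.
T_d = 2π/ω_d = 0.2695 s.

0.270 s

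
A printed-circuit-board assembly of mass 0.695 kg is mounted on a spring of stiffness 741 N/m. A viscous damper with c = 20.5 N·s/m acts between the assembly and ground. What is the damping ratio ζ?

0.452

ω_n = √(k/m) = √(741.0/0.695) = 32.65 rad/s.
Critical damping c_c = 2√(k·m) = 2√(741.0 × 0.695) = 45.39 N·s/m, so ζ = c/c_c = 20.5/45.39 = 0.4517.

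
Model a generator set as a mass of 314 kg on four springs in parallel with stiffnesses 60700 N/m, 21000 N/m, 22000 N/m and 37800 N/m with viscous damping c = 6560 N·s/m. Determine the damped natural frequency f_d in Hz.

2.94 Hz

Parallel springs add: k_eq = 60700 + 21000 + 22000 + 37800 = 141500 N/m.
ω_n = √(k_eq/m) = √(141500/314) = 21.23 rad/s.
Critical damping c_c = 2√(k_eq·m) = 2√(141500 × 314) = 13330 N·s/m, so ζ = c/c_c = 6560/13330 = 0.4921.
ω_d = ω_n√(1 − ζ²) = 21.23 × √(1 − 0.242) = 18.48 rad/s.
f_d = ω_d/(2π) = 2.941 Hz.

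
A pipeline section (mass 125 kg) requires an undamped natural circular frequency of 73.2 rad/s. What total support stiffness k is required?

k = m·ω_n² = 125 × 73.20² = 125 × 5358 = 669800 N/m.

670000 N/m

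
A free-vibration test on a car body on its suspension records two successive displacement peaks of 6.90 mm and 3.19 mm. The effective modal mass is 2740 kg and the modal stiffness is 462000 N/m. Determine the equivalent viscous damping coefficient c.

8670 N·s/m

Logarithmic decrement δ = (1/n)·ln(x₀/x_n) = (1/1)·ln(6.90/3.19) = (1/1)·ln(2.163) = 0.7715.
ζ = δ/√(4π² + δ²) = 0.7715/√(39.48 + 0.595) = 0.7715/6.330 = 0.1219.
c = ζ · 2√(km) = 0.1219 × 2√(462000 × 2740) = 0.1219 × 71160 = 8672 N·s/m.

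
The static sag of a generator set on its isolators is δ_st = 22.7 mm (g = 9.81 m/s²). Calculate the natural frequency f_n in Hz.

ω_n = √(g/δ_st) = √(9.81/0.0227) = √432.2 = 20.79 rad/s.
f_n = ω_n/(2π) = 20.79/6.283 = 3.309 Hz.

3.31 Hz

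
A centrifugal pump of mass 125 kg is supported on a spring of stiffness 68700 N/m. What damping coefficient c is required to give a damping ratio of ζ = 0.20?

1170 N·s/m

c_c = 2√(k·m) = 2√(68700 × 125) = 5861 N·s/m.
c = ζ·c_c = 0.20 × 5861 = 1172 N·s/m.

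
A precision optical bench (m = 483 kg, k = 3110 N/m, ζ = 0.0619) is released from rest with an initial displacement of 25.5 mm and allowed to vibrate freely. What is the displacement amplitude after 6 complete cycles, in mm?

2.46 mm

Logarithmic decrement δ = 2πζ/√(1 − ζ²) = 2π × 0.06190/√(1 − 0.00383) = 0.3897.
After n cycles, x_n/x₀ = e^(−nδ), so x_6 = 25.5 × e^(−6 × 0.3897) = 25.5 × 0.09651 = 2.461 mm.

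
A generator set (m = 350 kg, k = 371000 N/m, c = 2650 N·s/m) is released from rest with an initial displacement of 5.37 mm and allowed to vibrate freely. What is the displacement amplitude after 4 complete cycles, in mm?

ζ = c/(2√(km)) = 2650/(2√(371000 × 350)) = 2650/22790 = 0.1163.
Logarithmic decrement δ = 2πζ/√(1 − ζ²) = 2π × 0.1163/√(1 − 0.0135) = 0.7356.
After n cycles, x_n/x₀ = e^(−nδ), so x_4 = 5.37 × e^(−4 × 0.7356) = 5.37 × 0.05274 = 0.2832 mm.

0.283 mm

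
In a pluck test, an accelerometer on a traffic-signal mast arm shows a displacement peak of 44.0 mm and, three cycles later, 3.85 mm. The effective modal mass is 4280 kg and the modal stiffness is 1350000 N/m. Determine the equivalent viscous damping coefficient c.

Logarithmic decrement δ = (1/n)·ln(x₀/x_n) = (1/3)·ln(44.0/3.85) = (1/3)·ln(11.43) = 0.8120.
ζ = δ/√(4π² + δ²) = 0.8120/√(39.48 + 0.659) = 0.8120/6.335 = 0.1282.
c = ζ · 2√(km) = 0.1282 × 2√(1350000 × 4280) = 0.1282 × 152000 = 19490 N·s/m.

19500 N·s/m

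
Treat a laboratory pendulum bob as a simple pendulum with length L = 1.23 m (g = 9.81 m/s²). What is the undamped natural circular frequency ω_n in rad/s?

2.82 rad/s

For a simple pendulum ω_n = √(g/L) = √(9.81/1.23) = √7.976 = 2.824 rad/s.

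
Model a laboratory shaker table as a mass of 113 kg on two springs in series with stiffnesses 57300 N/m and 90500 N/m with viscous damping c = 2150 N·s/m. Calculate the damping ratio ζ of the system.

0.540

Series springs: 1/k_eq = 1/57300 + 1/90500 = 2.850×10^-5, so k_eq = 35090 N/m.
ω_n = √(k_eq/m) = √(35090/113) = 17.62 rad/s.
Critical damping c_c = 2√(k_eq·m) = 2√(35090 × 113) = 3982 N·s/m, so ζ = c/c_c = 2150/3982 = 0.5399.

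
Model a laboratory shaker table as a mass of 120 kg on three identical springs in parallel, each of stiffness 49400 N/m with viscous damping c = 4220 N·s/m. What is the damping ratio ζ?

0.500

Parallel springs add: k_eq = 3 × 49400 = 148200 N/m.
ω_n = √(k_eq/m) = √(148200/120) = 35.14 rad/s.
Critical damping c_c = 2√(k_eq·m) = 2√(148200 × 120) = 8434 N·s/m, so ζ = c/c_c = 4220/8434 = 0.5003.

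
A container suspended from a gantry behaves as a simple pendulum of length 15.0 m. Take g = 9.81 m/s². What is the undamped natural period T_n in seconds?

For a simple pendulum ω_n = √(g/L) = √(9.81/15.0) = √0.6540 = 0.8087 rad/s.
T_n = 2π/ω_n = 6.283/0.8087 = 7.769 s.

7.77 s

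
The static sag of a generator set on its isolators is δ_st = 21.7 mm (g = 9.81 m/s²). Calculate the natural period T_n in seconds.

0.296 s

ω_n = √(g/δ_st) = √(9.81/0.0217) = √452.1 = 21.26 rad/s.
T_n = 2π/ω_n = 6.283/21.26 = 0.2955 s.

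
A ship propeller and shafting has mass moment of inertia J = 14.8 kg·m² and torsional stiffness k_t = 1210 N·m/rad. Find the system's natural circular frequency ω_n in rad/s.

9.04 rad/s

ω_n = √(k_t/J) = √(1210/14.8) = √81.76 = 9.042 rad/s.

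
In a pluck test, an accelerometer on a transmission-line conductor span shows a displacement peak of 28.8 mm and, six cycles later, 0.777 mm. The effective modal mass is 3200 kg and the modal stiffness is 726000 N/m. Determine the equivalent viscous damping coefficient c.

9200 N·s/m

Logarithmic decrement δ = (1/n)·ln(x₀/x_n) = (1/6)·ln(28.8/0.777) = (1/6)·ln(37.07) = 0.6021.
ζ = δ/√(4π² + δ²) = 0.6021/√(39.48 + 0.363) = 0.6021/6.312 = 0.09539.
c = ζ · 2√(km) = 0.09539 × 2√(726000 × 3200) = 0.09539 × 96400 = 9196 N·s/m.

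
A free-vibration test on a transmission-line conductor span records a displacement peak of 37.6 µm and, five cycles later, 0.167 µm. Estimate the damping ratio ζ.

Logarithmic decrement δ = (1/n)·ln(x₀/x_n) = (1/5)·ln(37.6/0.167) = (1/5)·ln(225.1) = 1.083.
ζ = δ/√(4π² + δ²) = 1.083/√(39.48 + 1.17) = 1.083/6.376 = 0.1699.

0.170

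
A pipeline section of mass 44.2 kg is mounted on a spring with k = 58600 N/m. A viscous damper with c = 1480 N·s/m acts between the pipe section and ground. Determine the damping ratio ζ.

0.460

ω_n = √(k/m) = √(58600/44.2) = 36.41 rad/s.
Critical damping c_c = 2√(k·m) = 2√(58600 × 44.2) = 3219 N·s/m, so ζ = c/c_c = 1480/3219 = 0.4598.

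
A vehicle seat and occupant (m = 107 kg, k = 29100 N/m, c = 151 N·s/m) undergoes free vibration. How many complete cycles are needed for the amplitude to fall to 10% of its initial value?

9 cycles

ζ = c/(2√(km)) = 151/(2√(29100 × 107)) = 151/3529 = 0.04279.
Logarithmic decrement δ = 2πζ/√(1 − ζ²) = 2π × 0.04279/√(1 − 0.00183) = 0.2691.
x_n/x₀ = e^(−nδ) ≤ 0.1; take ln: n ≥ ln(1/0.1)/δ = 2.303/0.2691 = 8.557.
So 9 complete cycles are required.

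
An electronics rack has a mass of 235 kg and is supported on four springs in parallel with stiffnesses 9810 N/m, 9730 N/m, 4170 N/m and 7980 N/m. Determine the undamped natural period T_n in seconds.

0.541 s

Parallel springs add: k_eq = 9810 + 9730 + 4170 + 7980 = 31690 N/m.
ω_n = √(k_eq/m) = √(31690/235) = √134.9 = 11.61 rad/s.
T_n = 2π/ω_n = 6.283/11.61 = 0.5411 s.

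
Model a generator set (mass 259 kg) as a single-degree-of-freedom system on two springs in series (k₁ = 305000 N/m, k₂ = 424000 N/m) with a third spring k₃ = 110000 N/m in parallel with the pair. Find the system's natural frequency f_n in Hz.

Series pair: k_s = k₁k₂/(k₁+k₂) = (305000)(424000)/(305000 + 424000) = 177400 N/m. In parallel with k₃: k_eq = 177400 + 110000 = 287400 N/m.
ω_n = √(k_eq/m) = √(287400/259) = √1110 = 33.31 rad/s.
f_n = ω_n/(2π) = 33.31/6.283 = 5.302 Hz.

5.30 Hz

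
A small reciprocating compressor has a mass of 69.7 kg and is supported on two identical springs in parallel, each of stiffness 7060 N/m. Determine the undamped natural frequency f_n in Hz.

2.27 Hz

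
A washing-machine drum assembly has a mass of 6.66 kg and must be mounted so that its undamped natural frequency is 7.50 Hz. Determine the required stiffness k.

ω_n = 2πf_n = 2π × 7.50 = 47.12 rad/s.
k = m·ω_n² = 6.66 × 47.12² = 6.66 × 2221 = 14790 N/m.

14800 N/m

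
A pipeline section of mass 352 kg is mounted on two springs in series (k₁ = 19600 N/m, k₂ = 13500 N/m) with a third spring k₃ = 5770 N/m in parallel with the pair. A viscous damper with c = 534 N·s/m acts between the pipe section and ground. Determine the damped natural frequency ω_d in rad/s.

Series pair: k_s = k₁k₂/(k₁+k₂) = (19600)(13500)/(19600 + 13500) = 7994 N/m. In parallel with k₃: k_eq = 7994 + 5770 = 13760 N/m.
ω_n = √(k_eq/m) = √(13760/352) = 6.253 rad/s.
Critical damping c_c = 2√(k_eq·m) = 2√(13760 × 352) = 4402 N·s/m, so ζ = c/c_c = 534/4402 = 0.1213.
ω_d = ω_n√(1 − ζ²) = 6.253 × √(1 − 0.0147) = 6.207 rad/s.

6.21 rad/s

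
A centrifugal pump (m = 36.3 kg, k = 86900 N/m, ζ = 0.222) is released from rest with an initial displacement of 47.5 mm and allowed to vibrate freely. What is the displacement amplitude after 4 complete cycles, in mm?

Logarithmic decrement δ = 2πζ/√(1 − ζ²) = 2π × 0.2220/√(1 − 0.0493) = 1.431.
After n cycles, x_n/x₀ = e^(−nδ), so x_4 = 47.5 × e^(−4 × 1.431) = 47.5 × 0.003272 = 0.1554 mm.

0.155 mm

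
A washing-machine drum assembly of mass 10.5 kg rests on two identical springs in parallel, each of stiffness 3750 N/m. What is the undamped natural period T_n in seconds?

0.235 s

Parallel springs add: k_eq = 2 × 3750 = 7500 N/m.
ω_n = √(k_eq/m) = √(7500/10.5) = √714.3 = 26.73 rad/s.
T_n = 2π/ω_n = 6.283/26.73 = 0.2351 s.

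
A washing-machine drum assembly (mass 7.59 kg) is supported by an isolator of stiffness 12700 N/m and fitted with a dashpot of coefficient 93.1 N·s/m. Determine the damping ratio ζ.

0.150

ω_n = √(k/m) = √(12700/7.59) = 40.91 rad/s.
Critical damping c_c = 2√(k·m) = 2√(12700 × 7.59) = 620.9 N·s/m, so ζ = c/c_c = 93.1/620.9 = 0.1499.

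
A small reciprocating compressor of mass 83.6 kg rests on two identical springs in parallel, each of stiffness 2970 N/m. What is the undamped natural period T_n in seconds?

0.745 s

Parallel springs add: k_eq = 2 × 2970 = 5940 N/m.
ω_n = √(k_eq/m) = √(5940/83.6) = √71.05 = 8.429 rad/s.
T_n = 2π/ω_n = 6.283/8.429 = 0.7454 s.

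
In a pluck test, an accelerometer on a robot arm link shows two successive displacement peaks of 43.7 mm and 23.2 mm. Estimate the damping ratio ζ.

0.100

Logarithmic decrement δ = (1/n)·ln(x₀/x_n) = (1/1)·ln(43.7/23.2) = (1/1)·ln(1.884) = 0.6332.
ζ = δ/√(4π² + δ²) = 0.6332/√(39.48 + 0.401) = 0.6332/6.315 = 0.1003.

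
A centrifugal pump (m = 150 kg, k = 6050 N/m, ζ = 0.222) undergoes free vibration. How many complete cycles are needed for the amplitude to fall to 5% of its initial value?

3 cycles

Logarithmic decrement δ = 2πζ/√(1 − ζ²) = 2π × 0.2220/√(1 − 0.0493) = 1.431.
x_n/x₀ = e^(−nδ) ≤ 0.05; take ln: n ≥ ln(1/0.05)/δ = 2.996/1.431 = 2.094.
So 3 complete cycles are required.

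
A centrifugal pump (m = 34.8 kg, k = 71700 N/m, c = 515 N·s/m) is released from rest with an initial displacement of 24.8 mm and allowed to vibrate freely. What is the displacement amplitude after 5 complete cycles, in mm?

0.138 mm

ζ = c/(2√(km)) = 515/(2√(71700 × 34.8)) = 515/3159 = 0.1630.
Logarithmic decrement δ = 2πζ/√(1 − ζ²) = 2π × 0.1630/√(1 − 0.0266) = 1.038.
After n cycles, x_n/x₀ = e^(−nδ), so x_5 = 24.8 × e^(−5 × 1.038) = 24.8 × 0.005568 = 0.1381 mm.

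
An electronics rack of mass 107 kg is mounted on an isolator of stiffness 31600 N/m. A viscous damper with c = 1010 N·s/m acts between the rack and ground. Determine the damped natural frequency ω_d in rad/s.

ω_n = √(k/m) = √(31600/107) = 17.19 rad/s.
Critical damping c_c = 2√(k·m) = 2√(31600 × 107) = 3678 N·s/m, so ζ = c/c_c = 1010/3678 = 0.2746.
ω_d = ω_n√(1 − ζ²) = 17.19 × √(1 − 0.0754) = 16.52 rad/s.

16.5 rad/s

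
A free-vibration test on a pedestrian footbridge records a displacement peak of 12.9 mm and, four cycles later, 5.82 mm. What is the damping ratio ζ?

Logarithmic decrement δ = (1/n)·ln(x₀/x_n) = (1/4)·ln(12.9/5.82) = (1/4)·ln(2.216) = 0.1990.
ζ = δ/√(4π² + δ²) = 0.1990/√(39.48 + 0.0396) = 0.1990/6.286 = 0.03165.

0.0317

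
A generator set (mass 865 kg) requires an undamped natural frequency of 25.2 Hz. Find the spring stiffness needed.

ω_n = 2πf_n = 2π × 25.2 = 158.3 rad/s.
k = m·ω_n² = 865 × 158.3² = 865 × 25070 = 21690000 N/m.

21700000 N/m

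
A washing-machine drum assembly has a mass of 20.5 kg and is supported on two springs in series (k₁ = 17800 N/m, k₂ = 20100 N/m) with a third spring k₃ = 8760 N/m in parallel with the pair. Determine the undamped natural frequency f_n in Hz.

4.74 Hz

Series pair: k_s = k₁k₂/(k₁+k₂) = (17800)(20100)/(17800 + 20100) = 9440 N/m. In parallel with k₃: k_eq = 9440 + 8760 = 18200 N/m.
ω_n = √(k_eq/m) = √(18200/20.5) = √887.8 = 29.80 rad/s.
f_n = ω_n/(2π) = 29.80/6.283 = 4.742 Hz.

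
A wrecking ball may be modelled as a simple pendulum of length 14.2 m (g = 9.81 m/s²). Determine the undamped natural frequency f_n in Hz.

0.132 Hz

For a simple pendulum ω_n = √(g/L) = √(9.81/14.2) = √0.6908 = 0.8312 rad/s.
f_n = ω_n/(2π) = 0.8312/6.283 = 0.1323 Hz.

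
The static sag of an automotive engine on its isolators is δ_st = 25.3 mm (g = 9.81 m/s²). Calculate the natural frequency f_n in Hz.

ω_n = √(g/δ_st) = √(9.81/0.0253) = √387.7 = 19.69 rad/s.
f_n = ω_n/(2π) = 19.69/6.283 = 3.134 Hz.

3.13 Hz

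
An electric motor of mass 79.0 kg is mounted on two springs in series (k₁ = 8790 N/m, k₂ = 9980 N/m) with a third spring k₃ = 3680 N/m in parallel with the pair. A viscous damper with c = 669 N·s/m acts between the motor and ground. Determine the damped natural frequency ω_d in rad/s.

9.37 rad/s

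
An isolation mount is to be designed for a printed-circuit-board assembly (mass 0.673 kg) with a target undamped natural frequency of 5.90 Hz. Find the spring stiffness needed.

925 N/m

ω_n = 2πf_n = 2π × 5.90 = 37.07 rad/s.
k = m·ω_n² = 0.673 × 37.07² = 0.673 × 1374 = 924.9 N/m.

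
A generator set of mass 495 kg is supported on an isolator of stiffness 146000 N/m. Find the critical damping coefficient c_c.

c_c = 2√(k·m) = 2√(146000 × 495) = 2 × 8501 = 17000 N·s/m.

17000 N·s/m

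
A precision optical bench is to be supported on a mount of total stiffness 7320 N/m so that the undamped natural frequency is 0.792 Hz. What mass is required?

296 kg

ω_n = 2πf_n = 2π × 0.792 = 4.976 rad/s.
m = k/ω_n² = 7320/4.976² = 7320/24.76 = 295.6 kg.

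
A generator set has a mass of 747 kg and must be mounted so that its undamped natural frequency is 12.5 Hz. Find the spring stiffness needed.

4610000 N/m

ω_n = 2πf_n = 2π × 12.5 = 78.54 rad/s.
k = m·ω_n² = 747 × 78.54² = 747 × 6169 = 4608000 N/m.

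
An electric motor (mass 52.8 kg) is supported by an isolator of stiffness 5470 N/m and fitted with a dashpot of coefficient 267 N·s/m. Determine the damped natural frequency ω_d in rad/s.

9.86 rad/s

ω_n = √(k/m) = √(5470/52.8) = 10.18 rad/s.
Critical damping c_c = 2√(k·m) = 2√(5470 × 52.8) = 1075 N·s/m, so ζ = c/c_c = 267/1075 = 0.2484.
ω_d = ω_n√(1 − ζ²) = 10.18 × √(1 − 0.0617) = 9.859 rad/s.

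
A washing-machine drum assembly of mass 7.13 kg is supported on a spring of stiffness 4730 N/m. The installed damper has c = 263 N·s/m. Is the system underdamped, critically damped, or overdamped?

c_c = 2√(k·m) = 367.3 N·s/m; ζ = c/c_c = 263/367.3 = 0.716.
Since ζ < 1 the system is underdamped.

underdamped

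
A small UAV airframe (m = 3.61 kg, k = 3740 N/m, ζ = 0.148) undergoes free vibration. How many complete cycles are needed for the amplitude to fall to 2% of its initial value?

Logarithmic decrement δ = 2πζ/√(1 − ζ²) = 2π × 0.1480/√(1 − 0.0219) = 0.9403.
x_n/x₀ = e^(−nδ) ≤ 0.02; take ln: n ≥ ln(1/0.02)/δ = 3.912/0.9403 = 4.161.
So 5 complete cycles are required.

5 cycles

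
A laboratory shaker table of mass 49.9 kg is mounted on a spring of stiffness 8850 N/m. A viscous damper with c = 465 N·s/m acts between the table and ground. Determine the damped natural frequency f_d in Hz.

1.99 Hz

ω_n = √(k/m) = √(8850/49.9) = 13.32 rad/s.
Critical damping c_c = 2√(k·m) = 2√(8850 × 49.9) = 1329 N·s/m, so ζ = c/c_c = 465/1329 = 0.3499.
ω_d = ω_n√(1 − ζ²) = 13.32 × √(1 − 0.122) = 12.48 rad/s.
f_d = ω_d/(2π) = 1.986 Hz.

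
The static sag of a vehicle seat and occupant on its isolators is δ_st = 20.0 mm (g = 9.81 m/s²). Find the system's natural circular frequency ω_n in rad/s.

22.1 rad/s

ω_n = √(g/δ_st) = √(9.81/0.0200) = √490.5 = 22.15 rad/s.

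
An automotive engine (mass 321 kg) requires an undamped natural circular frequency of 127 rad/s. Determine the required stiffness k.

k = m·ω_n² = 321 × 127.0² = 321 × 16130 = 5177000 N/m.

5180000 N/m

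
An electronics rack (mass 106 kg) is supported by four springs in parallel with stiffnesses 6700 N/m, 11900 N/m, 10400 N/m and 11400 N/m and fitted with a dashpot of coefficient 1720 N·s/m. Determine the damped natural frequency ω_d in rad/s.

Parallel springs add: k_eq = 6700 + 11900 + 10400 + 11400 = 40400 N/m.
ω_n = √(k_eq/m) = √(40400/106) = 19.52 rad/s.
Critical damping c_c = 2√(k_eq·m) = 2√(40400 × 106) = 4139 N·s/m, so ζ = c/c_c = 1720/4139 = 0.4156.
ω_d = ω_n√(1 − ζ²) = 19.52 × √(1 − 0.173) = 17.76 rad/s.

17.8 rad/s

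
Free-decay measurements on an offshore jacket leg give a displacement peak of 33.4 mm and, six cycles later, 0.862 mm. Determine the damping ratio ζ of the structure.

0.0966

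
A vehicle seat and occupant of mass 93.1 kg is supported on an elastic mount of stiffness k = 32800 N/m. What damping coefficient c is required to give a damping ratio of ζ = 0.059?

206 N·s/m

c_c = 2√(k·m) = 2√(32800 × 93.1) = 3495 N·s/m.
c = ζ·c_c = 0.059 × 3495 = 206.2 N·s/m.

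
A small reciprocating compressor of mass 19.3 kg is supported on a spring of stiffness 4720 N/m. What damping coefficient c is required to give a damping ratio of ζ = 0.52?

c_c = 2√(k·m) = 2√(4720 × 19.3) = 603.6 N·s/m.
c = ζ·c_c = 0.52 × 603.6 = 313.9 N·s/m.

314 N·s/m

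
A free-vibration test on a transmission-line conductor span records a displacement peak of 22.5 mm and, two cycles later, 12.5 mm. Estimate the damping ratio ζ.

0.0467

Logarithmic decrement δ = (1/n)·ln(x₀/x_n) = (1/2)·ln(22.5/12.5) = (1/2)·ln(1.800) = 0.2939.
ζ = δ/√(4π² + δ²) = 0.2939/√(39.48 + 0.0864) = 0.2939/6.290 = 0.04672.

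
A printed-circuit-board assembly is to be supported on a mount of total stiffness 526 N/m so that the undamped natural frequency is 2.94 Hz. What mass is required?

ω_n = 2πf_n = 2π × 2.94 = 18.47 rad/s.
m = k/ω_n² = 526/18.47² = 526/341.2 = 1.541 kg.

1.54 kg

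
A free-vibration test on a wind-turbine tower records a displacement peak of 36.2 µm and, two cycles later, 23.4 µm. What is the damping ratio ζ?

0.0347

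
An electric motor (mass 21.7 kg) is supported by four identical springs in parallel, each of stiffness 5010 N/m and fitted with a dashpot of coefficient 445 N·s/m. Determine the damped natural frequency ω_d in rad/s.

Parallel springs add: k_eq = 4 × 5010 = 20040 N/m.
ω_n = √(k_eq/m) = √(20040/21.7) = 30.39 rad/s.
Critical damping c_c = 2√(k_eq·m) = 2√(20040 × 21.7) = 1319 N·s/m, so ζ = c/c_c = 445/1319 = 0.3374.
ω_d = ω_n√(1 − ζ²) = 30.39 × √(1 − 0.114) = 28.61 rad/s.

28.6 rad/s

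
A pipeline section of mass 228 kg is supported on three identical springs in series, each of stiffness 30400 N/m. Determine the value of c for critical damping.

3040 N·s/m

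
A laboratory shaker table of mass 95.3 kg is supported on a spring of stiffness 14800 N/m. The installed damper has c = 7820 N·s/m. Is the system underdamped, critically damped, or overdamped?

c_c = 2√(k·m) = 2375 N·s/m; ζ = c/c_c = 7820/2375 = 3.29.
Since ζ > 1 the system is overdamped.

overdamped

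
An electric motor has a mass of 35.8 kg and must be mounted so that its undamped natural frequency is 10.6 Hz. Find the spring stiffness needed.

159000 N/m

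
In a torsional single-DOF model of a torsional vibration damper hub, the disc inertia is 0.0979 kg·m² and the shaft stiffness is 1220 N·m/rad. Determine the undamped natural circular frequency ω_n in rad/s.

112 rad/s

ω_n = √(k_t/J) = √(1220/0.0979) = √12460 = 111.6 rad/s.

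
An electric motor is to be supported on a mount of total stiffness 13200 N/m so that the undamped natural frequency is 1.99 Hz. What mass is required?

ω_n = 2πf_n = 2π × 1.99 = 12.50 rad/s.
m = k/ω_n² = 13200/12.50² = 13200/156.3 = 84.43 kg.

84.4 kg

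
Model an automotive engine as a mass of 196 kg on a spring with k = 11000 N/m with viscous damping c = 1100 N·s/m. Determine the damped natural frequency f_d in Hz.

1.11 Hz

ω_n = √(k/m) = √(11000/196) = 7.491 rad/s.
Critical damping c_c = 2√(k·m) = 2√(11000 × 196) = 2937 N·s/m, so ζ = c/c_c = 1100/2937 = 0.3746.
ω_d = ω_n√(1 − ζ²) = 7.491 × √(1 − 0.140) = 6.946 rad/s.
f_d = ω_d/(2π) = 1.106 Hz.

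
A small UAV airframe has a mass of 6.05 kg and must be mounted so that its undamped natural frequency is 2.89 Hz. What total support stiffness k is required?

ω_n = 2πf_n = 2π × 2.89 = 18.16 rad/s.
k = m·ω_n² = 6.05 × 18.16² = 6.05 × 329.7 = 1995 N/m.

1990 N/m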